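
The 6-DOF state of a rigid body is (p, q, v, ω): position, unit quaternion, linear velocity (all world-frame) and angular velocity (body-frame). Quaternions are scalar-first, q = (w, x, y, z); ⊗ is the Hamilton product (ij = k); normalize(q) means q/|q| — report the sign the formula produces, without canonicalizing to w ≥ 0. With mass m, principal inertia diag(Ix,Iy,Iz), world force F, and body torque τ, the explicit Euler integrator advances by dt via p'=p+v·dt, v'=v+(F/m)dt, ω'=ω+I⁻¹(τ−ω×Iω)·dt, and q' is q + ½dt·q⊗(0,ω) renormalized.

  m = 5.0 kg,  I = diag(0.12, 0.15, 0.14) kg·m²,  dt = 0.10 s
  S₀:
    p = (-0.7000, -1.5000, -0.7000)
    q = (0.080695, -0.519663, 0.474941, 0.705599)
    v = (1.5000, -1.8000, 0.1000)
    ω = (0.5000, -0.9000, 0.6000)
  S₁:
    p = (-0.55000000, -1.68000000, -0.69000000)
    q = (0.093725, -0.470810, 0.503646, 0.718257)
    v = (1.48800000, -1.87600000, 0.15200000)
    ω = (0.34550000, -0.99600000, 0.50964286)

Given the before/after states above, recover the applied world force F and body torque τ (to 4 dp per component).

velocity change Δv = (-0.01200000, -0.07600000, 0.05200000)
m·(v₁−v₀)/dt = (-0.6000, -3.8000, 2.6000)
Δω = ω₁−ω₀ = (-0.15450000, -0.09600000, -0.09035714)
applied torque τ = (-0.1800, -0.1500, -0.1400)

F = (-0.6000, -3.8000, 2.6000)
τ = (-0.1800, -0.1500, -0.1400)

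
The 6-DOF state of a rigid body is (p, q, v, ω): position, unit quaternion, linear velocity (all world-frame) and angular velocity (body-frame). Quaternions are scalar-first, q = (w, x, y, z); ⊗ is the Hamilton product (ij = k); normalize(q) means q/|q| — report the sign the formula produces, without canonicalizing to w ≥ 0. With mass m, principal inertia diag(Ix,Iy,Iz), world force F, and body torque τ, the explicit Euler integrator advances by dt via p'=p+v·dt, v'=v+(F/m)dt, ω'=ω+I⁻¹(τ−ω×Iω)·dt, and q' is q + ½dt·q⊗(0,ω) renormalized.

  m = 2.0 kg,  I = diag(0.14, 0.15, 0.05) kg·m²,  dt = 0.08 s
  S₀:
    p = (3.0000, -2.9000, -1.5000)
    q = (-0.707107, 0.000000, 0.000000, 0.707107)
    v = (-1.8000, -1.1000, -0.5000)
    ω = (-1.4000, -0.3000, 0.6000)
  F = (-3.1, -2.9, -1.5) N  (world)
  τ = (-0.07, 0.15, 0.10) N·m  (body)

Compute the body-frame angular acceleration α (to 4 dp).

α = (-0.6286, 1.5040, 1.9160)

ω×(Iω) gyroscopic = (0.0180, -0.0756, 0.0042)
α = I⁻¹(τ − ω×Iω) = (-0.6286, 1.5040, 1.9160)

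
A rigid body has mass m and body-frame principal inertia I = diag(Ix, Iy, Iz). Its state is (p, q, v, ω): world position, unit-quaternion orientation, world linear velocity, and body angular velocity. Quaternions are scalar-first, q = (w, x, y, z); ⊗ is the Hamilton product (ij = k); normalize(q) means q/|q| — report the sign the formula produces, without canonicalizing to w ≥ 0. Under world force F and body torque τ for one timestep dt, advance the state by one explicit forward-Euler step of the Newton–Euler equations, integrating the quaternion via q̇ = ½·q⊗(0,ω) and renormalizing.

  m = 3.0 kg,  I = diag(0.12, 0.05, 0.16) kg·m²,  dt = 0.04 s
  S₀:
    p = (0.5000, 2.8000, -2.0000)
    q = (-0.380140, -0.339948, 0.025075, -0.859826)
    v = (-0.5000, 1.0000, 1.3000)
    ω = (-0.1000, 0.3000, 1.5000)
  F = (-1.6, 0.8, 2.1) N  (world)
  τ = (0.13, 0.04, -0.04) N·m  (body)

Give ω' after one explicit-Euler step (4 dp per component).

(τ − ω×Iω)/I = (0.6708, 0.6800, -0.2631)
ω' = ω + α·dt = (-0.0732, 0.3272, 1.4895)

ω' = (-0.0732, 0.3272, 1.4895)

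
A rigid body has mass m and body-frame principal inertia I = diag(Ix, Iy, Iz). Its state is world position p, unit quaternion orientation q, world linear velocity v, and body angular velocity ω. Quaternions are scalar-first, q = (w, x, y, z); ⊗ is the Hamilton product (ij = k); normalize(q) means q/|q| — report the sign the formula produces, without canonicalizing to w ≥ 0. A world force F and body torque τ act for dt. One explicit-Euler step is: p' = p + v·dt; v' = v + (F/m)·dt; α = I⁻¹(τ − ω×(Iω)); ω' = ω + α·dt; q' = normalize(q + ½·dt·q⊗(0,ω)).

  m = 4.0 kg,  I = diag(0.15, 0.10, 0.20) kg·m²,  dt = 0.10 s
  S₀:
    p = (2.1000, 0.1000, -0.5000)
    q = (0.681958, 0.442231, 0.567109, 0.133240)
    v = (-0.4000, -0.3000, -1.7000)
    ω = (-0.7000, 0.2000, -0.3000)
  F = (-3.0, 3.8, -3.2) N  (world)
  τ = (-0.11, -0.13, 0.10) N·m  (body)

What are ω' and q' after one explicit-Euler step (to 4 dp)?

(τ − ω×Iω)/I = (-0.6933, -1.1950, 0.4650)
new body rate ω' = (-0.7693, 0.0805, -0.2535)
q⊗(0,ω) = (0.2361119, -0.6741513, 0.1757929, 0.2808351)
updated quaternion q' = (0.6932, 0.4082, 0.5755, 0.1472)

ω' = (-0.7693, 0.0805, -0.2535)
q' = (0.6932, 0.4082, 0.5755, 0.1472)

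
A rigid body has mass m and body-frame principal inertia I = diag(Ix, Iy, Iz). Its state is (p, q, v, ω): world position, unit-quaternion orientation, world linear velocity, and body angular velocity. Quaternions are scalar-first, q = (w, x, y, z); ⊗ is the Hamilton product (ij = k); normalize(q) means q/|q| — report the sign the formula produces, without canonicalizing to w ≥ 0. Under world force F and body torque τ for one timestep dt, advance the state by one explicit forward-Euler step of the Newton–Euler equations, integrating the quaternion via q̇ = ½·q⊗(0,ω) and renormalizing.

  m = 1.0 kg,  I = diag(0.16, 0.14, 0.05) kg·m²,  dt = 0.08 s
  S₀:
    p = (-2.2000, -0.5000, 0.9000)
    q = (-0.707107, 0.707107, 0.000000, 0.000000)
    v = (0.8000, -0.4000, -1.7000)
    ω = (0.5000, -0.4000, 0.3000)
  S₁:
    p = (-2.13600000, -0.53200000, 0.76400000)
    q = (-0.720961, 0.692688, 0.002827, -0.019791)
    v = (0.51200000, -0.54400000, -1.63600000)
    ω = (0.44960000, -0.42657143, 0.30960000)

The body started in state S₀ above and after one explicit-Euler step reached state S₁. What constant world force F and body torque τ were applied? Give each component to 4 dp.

velocity change Δv = (-0.28800000, -0.14400000, 0.06400000)
F = m·Δv/dt = (-3.6000, -1.8000, 0.8000)
ω₁ − ω₀ = (-0.05040000, -0.02657143, 0.00960000)
gyro term ω₀×Iω₀ = (0.0108, 0.0165, 0.0040)
τ = I·(Δω/dt) + ω₀×(Iω₀) = (-0.0900, -0.0300, 0.0100)

F = (-3.6000, -1.8000, 0.8000)
τ = (-0.0900, -0.0300, 0.0100)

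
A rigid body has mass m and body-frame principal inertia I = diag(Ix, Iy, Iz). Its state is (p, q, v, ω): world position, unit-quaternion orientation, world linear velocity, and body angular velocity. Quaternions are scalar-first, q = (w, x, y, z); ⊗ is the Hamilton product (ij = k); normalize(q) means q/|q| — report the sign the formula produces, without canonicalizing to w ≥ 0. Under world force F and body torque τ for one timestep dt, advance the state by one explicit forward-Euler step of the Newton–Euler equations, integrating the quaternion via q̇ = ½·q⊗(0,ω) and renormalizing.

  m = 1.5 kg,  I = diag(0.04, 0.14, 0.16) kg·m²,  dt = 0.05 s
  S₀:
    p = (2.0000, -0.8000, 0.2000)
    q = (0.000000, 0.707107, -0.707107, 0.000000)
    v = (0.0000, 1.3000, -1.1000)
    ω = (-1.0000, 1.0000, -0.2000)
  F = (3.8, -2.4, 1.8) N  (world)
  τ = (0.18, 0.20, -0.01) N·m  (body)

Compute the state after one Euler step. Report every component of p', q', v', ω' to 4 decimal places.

a = F/m = (2.5333, -1.6000, 1.2000)
new position p' = (2.0000, -0.7350, 0.1450)
new velocity v' = (0.1267, 1.2200, -1.0400)
(τ − ω×Iω)/I = (4.6000, 1.6000, 0.5625)
ω' = ω + α·dt = (-0.7700, 1.0800, -0.1719)
q⊗(0,ω) = (1.4142140, 0.1414214, 0.1414214, 0.0000000)
updated quaternion q' = (0.0353, 0.7102, -0.7031, 0.0000)

p' = (2.0000, -0.7350, 0.1450)
q' = (0.0353, 0.7102, -0.7031, 0.0000)
v' = (0.1267, 1.2200, -1.0400)
ω' = (-0.7700, 1.0800, -0.1719)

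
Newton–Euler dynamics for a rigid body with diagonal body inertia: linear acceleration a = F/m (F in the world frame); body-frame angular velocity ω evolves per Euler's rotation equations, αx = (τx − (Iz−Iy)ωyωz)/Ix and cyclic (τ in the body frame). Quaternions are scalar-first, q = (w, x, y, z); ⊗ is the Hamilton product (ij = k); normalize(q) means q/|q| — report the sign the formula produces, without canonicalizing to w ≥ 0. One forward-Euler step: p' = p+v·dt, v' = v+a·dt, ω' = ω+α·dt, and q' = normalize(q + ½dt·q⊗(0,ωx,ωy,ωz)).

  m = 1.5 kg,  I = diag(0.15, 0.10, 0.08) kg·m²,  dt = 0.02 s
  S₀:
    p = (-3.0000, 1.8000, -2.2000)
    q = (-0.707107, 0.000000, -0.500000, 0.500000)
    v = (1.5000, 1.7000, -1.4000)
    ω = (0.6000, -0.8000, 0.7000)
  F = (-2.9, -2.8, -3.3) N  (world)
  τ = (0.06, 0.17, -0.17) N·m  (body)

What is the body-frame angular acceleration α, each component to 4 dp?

α = (0.3253, 1.4060, -2.4250)

precession coupling ω×(Iω) = (0.0112, 0.0294, 0.0240)
α = I⁻¹(τ − ω×Iω) = (0.3253, 1.4060, -2.4250)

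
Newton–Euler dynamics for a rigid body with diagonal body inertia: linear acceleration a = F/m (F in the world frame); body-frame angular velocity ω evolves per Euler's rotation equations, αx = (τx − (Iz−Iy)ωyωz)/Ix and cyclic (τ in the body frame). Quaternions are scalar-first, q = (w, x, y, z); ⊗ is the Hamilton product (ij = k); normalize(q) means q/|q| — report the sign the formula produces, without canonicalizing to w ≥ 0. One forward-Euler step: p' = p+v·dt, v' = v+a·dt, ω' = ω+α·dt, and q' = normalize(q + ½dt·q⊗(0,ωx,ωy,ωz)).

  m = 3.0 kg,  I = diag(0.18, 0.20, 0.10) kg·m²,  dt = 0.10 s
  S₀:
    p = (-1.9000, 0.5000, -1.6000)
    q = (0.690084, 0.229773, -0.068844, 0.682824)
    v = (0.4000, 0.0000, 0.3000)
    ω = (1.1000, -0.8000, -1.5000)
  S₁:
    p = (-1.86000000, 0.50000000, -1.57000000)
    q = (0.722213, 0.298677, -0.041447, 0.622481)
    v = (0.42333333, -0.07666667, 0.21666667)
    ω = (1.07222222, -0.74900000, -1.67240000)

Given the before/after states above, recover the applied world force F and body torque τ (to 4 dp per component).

F = (0.7000, -2.3000, -2.5000)
τ = (-0.1700, -0.0300, -0.1900)

rate change Δω = (-0.02777778, 0.05100000, -0.17240000)
ω₀×(Iω₀) = (-0.1200, -0.1320, -0.0176)
τ = I·(Δω/dt) + ω₀×(Iω₀) = (-0.1700, -0.0300, -0.1900)
velocity change Δv = (0.02333333, -0.07666667, -0.08333333)
applied force F = (0.7000, -2.3000, -2.5000)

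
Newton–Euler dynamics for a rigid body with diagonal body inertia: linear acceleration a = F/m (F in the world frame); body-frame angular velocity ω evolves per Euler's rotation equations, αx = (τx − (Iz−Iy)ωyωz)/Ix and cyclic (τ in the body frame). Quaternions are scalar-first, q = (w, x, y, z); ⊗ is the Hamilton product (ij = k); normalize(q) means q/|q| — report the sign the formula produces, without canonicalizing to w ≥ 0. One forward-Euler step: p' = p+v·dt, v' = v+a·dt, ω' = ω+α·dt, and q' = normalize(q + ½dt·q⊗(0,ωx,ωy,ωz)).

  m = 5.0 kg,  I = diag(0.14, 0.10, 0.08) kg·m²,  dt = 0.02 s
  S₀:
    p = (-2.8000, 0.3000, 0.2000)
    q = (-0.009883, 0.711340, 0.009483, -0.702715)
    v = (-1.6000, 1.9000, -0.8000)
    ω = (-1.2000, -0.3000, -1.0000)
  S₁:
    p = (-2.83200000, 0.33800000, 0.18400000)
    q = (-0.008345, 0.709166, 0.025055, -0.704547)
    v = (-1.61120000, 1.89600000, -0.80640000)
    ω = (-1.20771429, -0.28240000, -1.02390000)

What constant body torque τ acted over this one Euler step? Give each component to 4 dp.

rate change Δω = (-0.00771429, 0.01760000, -0.02390000)
ω₀×(Iω₀) = (-0.0060, 0.0720, -0.0144)
applied torque τ = (-0.0600, 0.1600, -0.1100)

τ = (-0.0600, 0.1600, -0.1100)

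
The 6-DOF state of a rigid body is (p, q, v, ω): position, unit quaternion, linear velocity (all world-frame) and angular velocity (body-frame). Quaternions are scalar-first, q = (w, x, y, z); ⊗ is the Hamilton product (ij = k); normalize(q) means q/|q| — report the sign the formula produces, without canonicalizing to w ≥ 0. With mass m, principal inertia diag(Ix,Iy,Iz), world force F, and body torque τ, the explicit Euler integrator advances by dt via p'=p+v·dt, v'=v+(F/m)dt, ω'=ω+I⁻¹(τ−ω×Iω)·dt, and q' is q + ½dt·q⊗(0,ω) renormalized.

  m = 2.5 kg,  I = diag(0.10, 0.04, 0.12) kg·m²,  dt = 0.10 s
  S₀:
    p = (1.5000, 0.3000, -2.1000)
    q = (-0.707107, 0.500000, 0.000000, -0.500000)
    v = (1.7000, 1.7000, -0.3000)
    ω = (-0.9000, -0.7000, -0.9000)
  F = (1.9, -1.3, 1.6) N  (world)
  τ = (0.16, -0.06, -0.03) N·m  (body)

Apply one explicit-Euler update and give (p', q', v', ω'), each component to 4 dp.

angular accel α = (1.0960, -1.0950, 0.0650)
ω' = ω + α·dt = (-0.7904, -0.8095, -0.8935)
Hamilton product q⊗(0,ω) = (0.0000000, 0.2863963, 1.3949749, 0.2863963)
q' = normalize(q + ½dt·q⊗(0,ω)) = (-0.7052, 0.5130, 0.0696, -0.4844)
p' = p + v·dt = (1.6700, 0.4700, -2.1300)
new velocity v' = (1.7760, 1.6480, -0.2360)

p' = (1.6700, 0.4700, -2.1300)
q' = (-0.7052, 0.5130, 0.0696, -0.4844)
v' = (1.7760, 1.6480, -0.2360)
ω' = (-0.7904, -0.8095, -0.8935)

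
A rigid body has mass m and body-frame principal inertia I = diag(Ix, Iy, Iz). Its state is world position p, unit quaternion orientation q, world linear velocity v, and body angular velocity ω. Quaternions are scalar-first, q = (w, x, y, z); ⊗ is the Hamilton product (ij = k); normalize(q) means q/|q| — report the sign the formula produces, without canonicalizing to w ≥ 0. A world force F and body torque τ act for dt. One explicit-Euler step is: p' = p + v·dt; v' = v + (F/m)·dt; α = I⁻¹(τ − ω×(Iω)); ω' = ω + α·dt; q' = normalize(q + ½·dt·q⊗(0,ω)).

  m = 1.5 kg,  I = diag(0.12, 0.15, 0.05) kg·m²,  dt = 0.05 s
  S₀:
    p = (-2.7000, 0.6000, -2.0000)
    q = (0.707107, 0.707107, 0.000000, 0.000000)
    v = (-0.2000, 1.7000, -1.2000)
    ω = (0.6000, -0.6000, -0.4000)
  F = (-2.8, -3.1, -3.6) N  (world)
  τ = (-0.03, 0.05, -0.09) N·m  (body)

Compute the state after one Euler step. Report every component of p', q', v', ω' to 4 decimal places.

p' = (-2.7100, 0.6850, -2.0600)
q' = (0.6963, 0.7175, -0.0035, -0.0177)
v' = (-0.2933, 1.5967, -1.3200)
ω' = (0.5975, -0.5777, -0.4792)

ω×(Iω) gyroscopic = (-0.0240, -0.0168, -0.0108)
angular accel α = (-0.0500, 0.4453, -1.5840)
new body rate ω' = (0.5975, -0.5777, -0.4792)
q⊗(0,ω) = (-0.4242642, 0.4242642, -0.1414214, -0.7071070)
q' = normalize(q + ½dt·q⊗(0,ω)) = (0.6963, 0.7175, -0.0035, -0.0177)
p' = p + v·dt = (-2.7100, 0.6850, -2.0600)
new velocity v' = (-0.2933, 1.5967, -1.3200)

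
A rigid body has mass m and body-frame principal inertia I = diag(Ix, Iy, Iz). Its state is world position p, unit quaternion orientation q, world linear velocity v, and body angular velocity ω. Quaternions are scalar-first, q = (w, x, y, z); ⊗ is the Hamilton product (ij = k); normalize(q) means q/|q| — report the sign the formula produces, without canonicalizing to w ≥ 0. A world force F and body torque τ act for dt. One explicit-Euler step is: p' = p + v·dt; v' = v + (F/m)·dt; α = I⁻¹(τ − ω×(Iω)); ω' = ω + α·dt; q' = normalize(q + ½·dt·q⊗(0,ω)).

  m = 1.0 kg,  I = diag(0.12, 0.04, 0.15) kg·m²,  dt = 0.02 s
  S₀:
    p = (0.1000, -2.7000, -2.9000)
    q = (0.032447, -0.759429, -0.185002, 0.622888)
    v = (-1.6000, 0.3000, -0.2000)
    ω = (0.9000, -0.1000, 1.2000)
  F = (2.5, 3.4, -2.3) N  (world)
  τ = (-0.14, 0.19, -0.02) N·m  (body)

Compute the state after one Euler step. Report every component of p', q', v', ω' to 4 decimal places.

α = I⁻¹(τ − ω×Iω) = (-1.0567, 5.5600, -0.1813)
ω + α·dt = (0.8789, 0.0112, 1.1964)
2q̇ = q⊗(0,ω) = (-0.0824797, -0.1305113, 1.4686693, 0.2813811)
q + ½dt·q⊗(0,ω), renormalized = (0.0316, -0.7606, -0.1703, 0.6256)
new position p' = (0.0680, -2.6940, -2.9040)
v' = v + a·dt = (-1.5500, 0.3680, -0.2460)

p' = (0.0680, -2.6940, -2.9040)
q' = (0.0316, -0.7606, -0.1703, 0.6256)
v' = (-1.5500, 0.3680, -0.2460)
ω' = (0.8789, 0.0112, 1.1964)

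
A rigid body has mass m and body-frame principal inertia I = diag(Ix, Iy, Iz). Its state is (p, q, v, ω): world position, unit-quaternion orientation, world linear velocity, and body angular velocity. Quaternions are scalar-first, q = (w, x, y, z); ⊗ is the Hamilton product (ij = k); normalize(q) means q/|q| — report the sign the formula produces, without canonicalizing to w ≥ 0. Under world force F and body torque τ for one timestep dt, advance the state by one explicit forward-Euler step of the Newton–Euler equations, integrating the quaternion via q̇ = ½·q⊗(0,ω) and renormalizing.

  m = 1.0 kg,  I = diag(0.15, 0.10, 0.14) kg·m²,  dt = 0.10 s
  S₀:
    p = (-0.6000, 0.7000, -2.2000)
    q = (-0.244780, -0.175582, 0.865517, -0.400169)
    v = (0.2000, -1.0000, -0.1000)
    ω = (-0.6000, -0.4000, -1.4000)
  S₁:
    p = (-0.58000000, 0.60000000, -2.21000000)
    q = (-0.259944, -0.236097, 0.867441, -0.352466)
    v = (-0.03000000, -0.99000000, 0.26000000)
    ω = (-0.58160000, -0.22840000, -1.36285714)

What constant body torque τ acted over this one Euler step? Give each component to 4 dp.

τ = (0.0500, 0.1800, 0.0400)

ω₁ − ω₀ = (0.01840000, 0.17160000, 0.03714286)
τ = I·(Δω/dt) + ω₀×(Iω₀) = (0.0500, 0.1800, 0.0400)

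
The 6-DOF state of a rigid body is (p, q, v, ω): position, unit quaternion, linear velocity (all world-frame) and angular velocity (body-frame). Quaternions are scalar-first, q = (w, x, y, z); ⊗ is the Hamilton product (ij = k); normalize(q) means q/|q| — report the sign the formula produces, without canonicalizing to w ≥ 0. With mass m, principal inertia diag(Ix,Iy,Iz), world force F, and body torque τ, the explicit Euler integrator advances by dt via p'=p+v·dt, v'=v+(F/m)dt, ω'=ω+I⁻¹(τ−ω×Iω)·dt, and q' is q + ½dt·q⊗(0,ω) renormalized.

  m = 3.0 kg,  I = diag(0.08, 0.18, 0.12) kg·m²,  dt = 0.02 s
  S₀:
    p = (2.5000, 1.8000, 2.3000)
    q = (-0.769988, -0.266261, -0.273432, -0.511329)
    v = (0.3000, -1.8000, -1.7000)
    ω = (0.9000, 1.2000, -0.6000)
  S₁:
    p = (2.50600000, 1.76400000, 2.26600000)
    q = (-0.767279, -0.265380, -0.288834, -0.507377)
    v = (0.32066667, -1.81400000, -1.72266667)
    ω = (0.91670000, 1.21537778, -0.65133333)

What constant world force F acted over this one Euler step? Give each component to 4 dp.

v₁ − v₀ = (0.02066667, -0.01400000, -0.02266667)
F = m·Δv/dt = (3.1000, -2.1000, -3.4000)

F = (3.1000, -2.1000, -3.4000)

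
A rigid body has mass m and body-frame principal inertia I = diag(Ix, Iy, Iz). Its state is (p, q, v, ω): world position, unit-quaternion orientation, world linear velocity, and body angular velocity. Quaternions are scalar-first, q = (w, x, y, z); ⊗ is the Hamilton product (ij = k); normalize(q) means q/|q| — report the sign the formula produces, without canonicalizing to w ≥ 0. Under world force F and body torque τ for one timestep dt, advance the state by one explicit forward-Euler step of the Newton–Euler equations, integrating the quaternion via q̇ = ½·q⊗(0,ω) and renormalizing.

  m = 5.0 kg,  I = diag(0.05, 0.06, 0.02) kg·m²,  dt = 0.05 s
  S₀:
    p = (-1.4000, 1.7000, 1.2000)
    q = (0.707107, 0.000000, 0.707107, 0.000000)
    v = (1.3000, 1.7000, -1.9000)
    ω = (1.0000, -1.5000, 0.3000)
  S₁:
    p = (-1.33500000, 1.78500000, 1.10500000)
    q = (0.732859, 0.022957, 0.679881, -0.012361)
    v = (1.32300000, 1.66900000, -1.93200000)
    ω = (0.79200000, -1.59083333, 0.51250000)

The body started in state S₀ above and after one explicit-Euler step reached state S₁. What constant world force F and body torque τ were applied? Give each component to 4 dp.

Δω = ω₁−ω₀ = (-0.20800000, -0.09083333, 0.21250000)
τ = I·(Δω/dt) + ω₀×(Iω₀) = (-0.1900, -0.1000, 0.0700)
v₁ − v₀ = (0.02300000, -0.03100000, -0.03200000)
F = m·Δv/dt = (2.3000, -3.1000, -3.2000)

F = (2.3000, -3.1000, -3.2000)
τ = (-0.1900, -0.1000, 0.0700)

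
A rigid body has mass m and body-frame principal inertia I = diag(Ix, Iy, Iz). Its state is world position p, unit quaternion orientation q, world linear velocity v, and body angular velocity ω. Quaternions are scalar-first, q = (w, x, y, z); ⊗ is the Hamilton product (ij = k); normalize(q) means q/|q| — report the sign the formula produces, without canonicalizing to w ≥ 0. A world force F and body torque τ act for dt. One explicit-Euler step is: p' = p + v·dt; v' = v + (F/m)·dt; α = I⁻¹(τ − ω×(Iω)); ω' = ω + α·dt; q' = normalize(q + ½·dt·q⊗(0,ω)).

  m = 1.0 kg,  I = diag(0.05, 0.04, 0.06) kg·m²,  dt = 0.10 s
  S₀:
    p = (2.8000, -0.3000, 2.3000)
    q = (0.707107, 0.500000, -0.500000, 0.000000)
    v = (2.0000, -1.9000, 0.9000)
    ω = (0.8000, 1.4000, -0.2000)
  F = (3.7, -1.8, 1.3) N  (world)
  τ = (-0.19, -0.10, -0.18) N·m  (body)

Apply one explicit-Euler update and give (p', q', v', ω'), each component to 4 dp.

a = F/m = (3.7000, -1.8000, 1.3000)
p + v·dt = (3.0000, -0.4900, 2.3900)
new velocity v' = (2.3700, -2.0800, 1.0300)
(τ − ω×Iω)/I = (-3.6880, -2.5400, -2.8133)
ω' = ω + α·dt = (0.4312, 1.1460, -0.4813)
2q̇ = q⊗(0,ω) = (0.3000000, 0.6656856, 1.0899498, 0.9585786)
q' = normalize(q + ½dt·q⊗(0,ω)) = (0.7197, 0.5315, -0.4440, 0.0478)

p' = (3.0000, -0.4900, 2.3900)
q' = (0.7197, 0.5315, -0.4440, 0.0478)
v' = (2.3700, -2.0800, 1.0300)
ω' = (0.4312, 1.1460, -0.4813)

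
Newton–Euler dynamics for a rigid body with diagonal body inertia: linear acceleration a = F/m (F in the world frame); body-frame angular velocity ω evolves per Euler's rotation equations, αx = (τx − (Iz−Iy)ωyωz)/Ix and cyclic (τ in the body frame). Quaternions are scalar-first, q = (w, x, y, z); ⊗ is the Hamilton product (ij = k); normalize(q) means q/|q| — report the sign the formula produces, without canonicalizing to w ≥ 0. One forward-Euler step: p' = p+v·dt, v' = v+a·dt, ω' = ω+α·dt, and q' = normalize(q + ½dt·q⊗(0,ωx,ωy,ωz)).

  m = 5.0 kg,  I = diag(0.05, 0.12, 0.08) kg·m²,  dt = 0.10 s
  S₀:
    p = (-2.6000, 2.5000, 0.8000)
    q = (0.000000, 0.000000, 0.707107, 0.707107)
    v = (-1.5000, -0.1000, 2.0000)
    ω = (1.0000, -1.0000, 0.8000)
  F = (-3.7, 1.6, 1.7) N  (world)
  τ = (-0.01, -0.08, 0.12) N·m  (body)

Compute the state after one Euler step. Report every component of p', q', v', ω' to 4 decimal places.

gyro term ω×Iω = (0.0320, -0.0240, -0.0700)
angular accel α = (-0.8400, -0.4667, 2.3750)
new body rate ω' = (0.9160, -1.0467, 1.0375)
q⊗(0,ω) = (0.1414214, 1.2727926, 0.7071070, -0.7071070)
q' = normalize(q + ½dt·q⊗(0,ω)) = (0.0070, 0.0634, 0.7400, 0.6695)
linear accel F/m = (-0.7400, 0.3200, 0.3400)
new position p' = (-2.7500, 2.4900, 1.0000)
v + (F/m)dt = (-1.5740, -0.0680, 2.0340)

p' = (-2.7500, 2.4900, 1.0000)
q' = (0.0070, 0.0634, 0.7400, 0.6695)
v' = (-1.5740, -0.0680, 2.0340)
ω' = (0.9160, -1.0467, 1.0375)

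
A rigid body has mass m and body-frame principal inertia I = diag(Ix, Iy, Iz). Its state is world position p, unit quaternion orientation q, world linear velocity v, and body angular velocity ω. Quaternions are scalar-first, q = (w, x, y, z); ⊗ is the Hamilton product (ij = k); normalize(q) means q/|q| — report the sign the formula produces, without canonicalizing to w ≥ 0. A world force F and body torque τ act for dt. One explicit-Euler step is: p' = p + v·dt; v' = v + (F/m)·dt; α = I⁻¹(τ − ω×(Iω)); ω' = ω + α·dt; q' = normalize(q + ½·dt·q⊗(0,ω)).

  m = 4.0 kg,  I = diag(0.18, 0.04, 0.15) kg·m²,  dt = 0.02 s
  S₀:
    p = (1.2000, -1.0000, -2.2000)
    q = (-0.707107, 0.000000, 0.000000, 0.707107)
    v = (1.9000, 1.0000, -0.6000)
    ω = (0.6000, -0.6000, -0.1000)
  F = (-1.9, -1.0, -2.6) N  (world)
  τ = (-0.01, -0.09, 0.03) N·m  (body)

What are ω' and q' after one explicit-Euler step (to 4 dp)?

α = I⁻¹(τ − ω×Iω) = (-0.0922, -2.2050, -0.1360)
new body rate ω' = (0.5982, -0.6441, -0.1027)
q⊗(0,ω) = (0.0707107, 0.0000000, 0.8485284, 0.0707107)
updated quaternion q' = (-0.7064, 0.0000, 0.0085, 0.7078)

ω' = (0.5982, -0.6441, -0.1027)
q' = (-0.7064, 0.0000, 0.0085, 0.7078)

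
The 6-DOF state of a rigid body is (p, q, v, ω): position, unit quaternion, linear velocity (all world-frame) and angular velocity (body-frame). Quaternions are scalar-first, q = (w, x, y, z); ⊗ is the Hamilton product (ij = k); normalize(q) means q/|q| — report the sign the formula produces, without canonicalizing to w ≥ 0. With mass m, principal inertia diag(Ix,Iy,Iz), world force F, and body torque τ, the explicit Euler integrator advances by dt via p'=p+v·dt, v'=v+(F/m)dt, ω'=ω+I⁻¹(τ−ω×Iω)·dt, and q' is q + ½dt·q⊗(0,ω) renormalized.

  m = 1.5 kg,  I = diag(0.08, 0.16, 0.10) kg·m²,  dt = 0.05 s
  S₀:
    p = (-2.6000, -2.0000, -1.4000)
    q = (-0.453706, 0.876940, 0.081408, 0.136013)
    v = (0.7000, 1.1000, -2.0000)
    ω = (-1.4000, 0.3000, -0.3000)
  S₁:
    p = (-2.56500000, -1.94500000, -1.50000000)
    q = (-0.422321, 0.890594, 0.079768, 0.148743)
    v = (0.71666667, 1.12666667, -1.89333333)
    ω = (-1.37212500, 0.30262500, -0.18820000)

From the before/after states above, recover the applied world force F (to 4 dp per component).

F = (0.5000, 0.8000, 3.2000)

velocity change Δv = (0.01666667, 0.02666667, 0.10666667)
F = m·Δv/dt = (0.5000, 0.8000, 3.2000)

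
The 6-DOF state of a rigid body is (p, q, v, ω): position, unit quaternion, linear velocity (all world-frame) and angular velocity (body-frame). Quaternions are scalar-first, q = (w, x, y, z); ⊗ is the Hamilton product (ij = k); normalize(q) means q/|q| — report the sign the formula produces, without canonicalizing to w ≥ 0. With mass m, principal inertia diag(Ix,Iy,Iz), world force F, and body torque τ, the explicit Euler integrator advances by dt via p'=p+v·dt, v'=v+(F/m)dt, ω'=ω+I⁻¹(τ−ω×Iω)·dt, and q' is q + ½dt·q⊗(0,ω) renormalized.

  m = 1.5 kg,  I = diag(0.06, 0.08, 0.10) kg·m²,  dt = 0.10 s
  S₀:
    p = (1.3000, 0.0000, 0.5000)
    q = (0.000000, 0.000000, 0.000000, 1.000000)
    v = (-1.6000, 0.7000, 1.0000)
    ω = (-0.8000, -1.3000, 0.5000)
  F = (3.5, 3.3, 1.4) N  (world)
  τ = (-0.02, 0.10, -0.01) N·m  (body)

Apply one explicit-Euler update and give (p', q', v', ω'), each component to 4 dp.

gyro term ω×Iω = (-0.0130, 0.0160, 0.0208)
(τ − ω×Iω)/I = (-0.1167, 1.0500, -0.3080)
ω + α·dt = (-0.8117, -1.1950, 0.4692)
Hamilton product q⊗(0,ω) = (-0.5000000, 1.3000000, -0.8000000, 0.0000000)
updated quaternion q' = (-0.0249, 0.0648, -0.0399, 0.9968)
linear accel F/m = (2.3333, 2.2000, 0.9333)
new position p' = (1.1400, 0.0700, 0.6000)
v + (F/m)dt = (-1.3667, 0.9200, 1.0933)

p' = (1.1400, 0.0700, 0.6000)
q' = (-0.0249, 0.0648, -0.0399, 0.9968)
v' = (-1.3667, 0.9200, 1.0933)
ω' = (-0.8117, -1.1950, 0.4692)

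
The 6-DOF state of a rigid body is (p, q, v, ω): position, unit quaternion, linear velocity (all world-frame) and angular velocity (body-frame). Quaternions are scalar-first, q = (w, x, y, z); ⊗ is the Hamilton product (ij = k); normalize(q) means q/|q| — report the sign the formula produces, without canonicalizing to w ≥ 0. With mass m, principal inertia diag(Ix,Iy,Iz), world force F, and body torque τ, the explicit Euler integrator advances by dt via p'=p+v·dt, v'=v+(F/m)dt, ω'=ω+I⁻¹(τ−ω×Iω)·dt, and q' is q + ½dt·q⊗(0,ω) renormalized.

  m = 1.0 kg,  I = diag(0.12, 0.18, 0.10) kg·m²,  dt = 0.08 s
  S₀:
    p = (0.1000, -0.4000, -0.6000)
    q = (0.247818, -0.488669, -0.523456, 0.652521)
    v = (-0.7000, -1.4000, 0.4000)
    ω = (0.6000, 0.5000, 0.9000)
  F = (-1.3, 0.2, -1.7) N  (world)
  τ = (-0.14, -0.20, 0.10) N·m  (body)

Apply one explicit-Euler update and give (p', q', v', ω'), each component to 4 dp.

p' = (0.0440, -0.5120, -0.5680)
q' = (0.2462, -0.5140, -0.4847, 0.6635)
v' = (-0.8040, -1.3840, 0.2640)
ω' = (0.5307, 0.4063, 0.9656)

angular accel α = (-0.8667, -1.1711, 0.8200)
ω + α·dt = (0.5307, 0.4063, 0.9656)
2q̇ = q⊗(0,ω) = (-0.0323395, -0.6486801, 0.9552237, 0.2927753)
q + ½dt·q⊗(0,ω), renormalized = (0.2462, -0.5140, -0.4847, 0.6635)
a = (-1.3000, 0.2000, -1.7000)
p' = p + v·dt = (0.0440, -0.5120, -0.5680)
v' = v + a·dt = (-0.8040, -1.3840, 0.2640)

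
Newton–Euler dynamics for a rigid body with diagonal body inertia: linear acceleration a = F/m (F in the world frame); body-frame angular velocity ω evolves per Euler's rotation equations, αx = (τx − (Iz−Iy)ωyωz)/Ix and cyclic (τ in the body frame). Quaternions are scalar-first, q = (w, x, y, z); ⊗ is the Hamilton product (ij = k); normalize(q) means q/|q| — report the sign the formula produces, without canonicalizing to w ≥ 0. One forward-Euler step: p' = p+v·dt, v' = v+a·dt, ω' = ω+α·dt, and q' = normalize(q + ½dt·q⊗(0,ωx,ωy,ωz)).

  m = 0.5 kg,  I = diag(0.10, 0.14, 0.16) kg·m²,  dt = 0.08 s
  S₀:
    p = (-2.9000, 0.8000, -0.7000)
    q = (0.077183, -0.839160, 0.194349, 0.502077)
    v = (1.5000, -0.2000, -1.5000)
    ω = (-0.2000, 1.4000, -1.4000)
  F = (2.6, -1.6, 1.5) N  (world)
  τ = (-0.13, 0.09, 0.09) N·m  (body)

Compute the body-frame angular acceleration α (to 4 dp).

precession coupling ω×(Iω) = (-0.0392, -0.0168, -0.0112)
α = I⁻¹(τ − ω×Iω) = (-0.9080, 0.7629, 0.6325)

α = (-0.9080, 0.7629, 0.6325)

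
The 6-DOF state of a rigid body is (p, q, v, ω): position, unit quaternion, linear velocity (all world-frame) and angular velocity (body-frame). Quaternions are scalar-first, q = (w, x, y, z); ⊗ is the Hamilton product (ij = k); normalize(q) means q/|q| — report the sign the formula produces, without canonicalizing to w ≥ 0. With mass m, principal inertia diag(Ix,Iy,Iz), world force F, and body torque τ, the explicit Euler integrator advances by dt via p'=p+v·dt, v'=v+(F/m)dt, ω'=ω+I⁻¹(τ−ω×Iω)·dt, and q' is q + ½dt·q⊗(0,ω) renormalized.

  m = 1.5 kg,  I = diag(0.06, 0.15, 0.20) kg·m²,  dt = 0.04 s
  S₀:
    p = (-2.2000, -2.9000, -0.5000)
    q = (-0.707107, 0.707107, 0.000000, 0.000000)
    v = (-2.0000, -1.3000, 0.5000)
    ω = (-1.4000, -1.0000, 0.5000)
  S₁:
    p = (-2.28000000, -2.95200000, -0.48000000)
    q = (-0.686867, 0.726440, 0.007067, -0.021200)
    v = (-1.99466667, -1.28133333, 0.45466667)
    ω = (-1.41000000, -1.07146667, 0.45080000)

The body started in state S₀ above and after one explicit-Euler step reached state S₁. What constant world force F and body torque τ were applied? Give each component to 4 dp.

F = (0.2000, 0.7000, -1.7000)
τ = (-0.0400, -0.1700, -0.1200)

Δω = ω₁−ω₀ = (-0.01000000, -0.07146667, -0.04920000)
applied torque τ = (-0.0400, -0.1700, -0.1200)
Δv = v₁−v₀ = (0.00533333, 0.01866667, -0.04533333)
m·(v₁−v₀)/dt = (0.2000, 0.7000, -1.7000)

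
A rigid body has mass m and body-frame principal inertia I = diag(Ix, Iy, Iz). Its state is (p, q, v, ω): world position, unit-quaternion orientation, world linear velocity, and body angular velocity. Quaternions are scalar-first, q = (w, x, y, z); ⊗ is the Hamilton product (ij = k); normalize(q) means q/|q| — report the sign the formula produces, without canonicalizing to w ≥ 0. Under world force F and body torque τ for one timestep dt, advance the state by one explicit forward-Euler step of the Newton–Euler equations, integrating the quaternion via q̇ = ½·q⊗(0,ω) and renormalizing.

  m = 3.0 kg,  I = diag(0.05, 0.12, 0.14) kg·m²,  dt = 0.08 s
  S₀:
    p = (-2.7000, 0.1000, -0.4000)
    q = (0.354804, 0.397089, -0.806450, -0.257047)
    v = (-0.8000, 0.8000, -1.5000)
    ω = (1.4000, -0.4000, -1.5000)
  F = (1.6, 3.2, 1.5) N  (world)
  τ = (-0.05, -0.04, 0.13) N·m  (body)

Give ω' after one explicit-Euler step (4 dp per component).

ω' = (1.3008, -0.5527, -1.4033)

ω×(Iω) gyroscopic = (0.0120, 0.1890, -0.0392)
α = I⁻¹(τ − ω×Iω) = (-1.2400, -1.9083, 1.2086)
ω' = ω + α·dt = (1.3008, -0.5527, -1.4033)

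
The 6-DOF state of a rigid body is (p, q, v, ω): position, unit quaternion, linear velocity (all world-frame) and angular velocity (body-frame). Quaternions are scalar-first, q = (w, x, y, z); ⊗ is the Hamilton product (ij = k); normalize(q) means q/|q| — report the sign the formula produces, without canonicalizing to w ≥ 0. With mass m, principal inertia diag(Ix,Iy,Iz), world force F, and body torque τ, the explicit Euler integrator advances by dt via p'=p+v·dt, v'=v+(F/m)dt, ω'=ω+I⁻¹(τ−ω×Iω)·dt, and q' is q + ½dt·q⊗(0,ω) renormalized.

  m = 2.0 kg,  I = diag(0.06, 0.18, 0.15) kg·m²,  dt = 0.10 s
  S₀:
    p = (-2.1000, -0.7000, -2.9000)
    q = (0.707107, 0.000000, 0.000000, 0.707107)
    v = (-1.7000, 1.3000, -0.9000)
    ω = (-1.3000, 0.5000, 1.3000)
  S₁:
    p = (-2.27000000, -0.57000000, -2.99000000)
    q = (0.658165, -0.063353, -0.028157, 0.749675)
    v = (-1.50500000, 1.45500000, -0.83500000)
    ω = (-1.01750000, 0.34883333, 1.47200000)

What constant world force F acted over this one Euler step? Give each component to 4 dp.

v₁ − v₀ = (0.19500000, 0.15500000, 0.06500000)
applied force F = (3.9000, 3.1000, 1.3000)

F = (3.9000, 3.1000, 1.3000)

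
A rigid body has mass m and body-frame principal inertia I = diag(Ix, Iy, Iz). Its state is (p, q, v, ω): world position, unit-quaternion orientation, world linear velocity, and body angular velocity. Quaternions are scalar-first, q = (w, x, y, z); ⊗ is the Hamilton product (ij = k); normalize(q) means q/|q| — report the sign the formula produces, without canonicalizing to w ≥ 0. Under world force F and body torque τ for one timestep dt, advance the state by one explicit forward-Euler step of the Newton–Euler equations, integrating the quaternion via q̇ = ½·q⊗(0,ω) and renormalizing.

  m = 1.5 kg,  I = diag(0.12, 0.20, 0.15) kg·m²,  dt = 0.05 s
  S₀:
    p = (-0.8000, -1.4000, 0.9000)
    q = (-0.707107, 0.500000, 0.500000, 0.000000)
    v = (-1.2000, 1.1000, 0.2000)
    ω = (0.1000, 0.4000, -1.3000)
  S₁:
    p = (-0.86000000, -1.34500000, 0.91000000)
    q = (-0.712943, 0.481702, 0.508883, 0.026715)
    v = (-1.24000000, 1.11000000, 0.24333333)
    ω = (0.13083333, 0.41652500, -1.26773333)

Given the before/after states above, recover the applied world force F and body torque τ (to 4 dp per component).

F = (-1.2000, 0.3000, 1.3000)
τ = (0.1000, 0.0700, 0.1000)

Δω = ω₁−ω₀ = (0.03083333, 0.01652500, 0.03226667)
τ = I·(Δω/dt) + ω₀×(Iω₀) = (0.1000, 0.0700, 0.1000)
v₁ − v₀ = (-0.04000000, 0.01000000, 0.04333333)
m·(v₁−v₀)/dt = (-1.2000, 0.3000, 1.3000)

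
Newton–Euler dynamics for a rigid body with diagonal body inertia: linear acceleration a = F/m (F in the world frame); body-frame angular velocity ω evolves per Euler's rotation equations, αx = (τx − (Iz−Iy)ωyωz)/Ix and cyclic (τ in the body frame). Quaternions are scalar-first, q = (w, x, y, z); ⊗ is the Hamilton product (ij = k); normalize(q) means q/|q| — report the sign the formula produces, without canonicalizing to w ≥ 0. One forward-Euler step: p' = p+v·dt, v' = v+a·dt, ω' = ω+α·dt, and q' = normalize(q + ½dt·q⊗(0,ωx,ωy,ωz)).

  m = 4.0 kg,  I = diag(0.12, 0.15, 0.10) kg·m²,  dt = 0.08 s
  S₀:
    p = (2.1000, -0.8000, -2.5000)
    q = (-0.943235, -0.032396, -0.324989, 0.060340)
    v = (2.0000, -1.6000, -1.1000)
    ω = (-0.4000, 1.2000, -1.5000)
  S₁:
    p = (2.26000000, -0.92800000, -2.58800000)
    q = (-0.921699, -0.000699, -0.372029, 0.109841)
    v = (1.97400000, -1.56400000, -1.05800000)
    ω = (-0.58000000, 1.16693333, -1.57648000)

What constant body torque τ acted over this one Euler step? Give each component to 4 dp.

rate change Δω = (-0.18000000, -0.03306667, -0.07648000)
gyro term ω₀×Iω₀ = (0.0900, 0.0120, -0.0144)
applied torque τ = (-0.1800, -0.0500, -0.1100)

τ = (-0.1800, -0.0500, -0.1100)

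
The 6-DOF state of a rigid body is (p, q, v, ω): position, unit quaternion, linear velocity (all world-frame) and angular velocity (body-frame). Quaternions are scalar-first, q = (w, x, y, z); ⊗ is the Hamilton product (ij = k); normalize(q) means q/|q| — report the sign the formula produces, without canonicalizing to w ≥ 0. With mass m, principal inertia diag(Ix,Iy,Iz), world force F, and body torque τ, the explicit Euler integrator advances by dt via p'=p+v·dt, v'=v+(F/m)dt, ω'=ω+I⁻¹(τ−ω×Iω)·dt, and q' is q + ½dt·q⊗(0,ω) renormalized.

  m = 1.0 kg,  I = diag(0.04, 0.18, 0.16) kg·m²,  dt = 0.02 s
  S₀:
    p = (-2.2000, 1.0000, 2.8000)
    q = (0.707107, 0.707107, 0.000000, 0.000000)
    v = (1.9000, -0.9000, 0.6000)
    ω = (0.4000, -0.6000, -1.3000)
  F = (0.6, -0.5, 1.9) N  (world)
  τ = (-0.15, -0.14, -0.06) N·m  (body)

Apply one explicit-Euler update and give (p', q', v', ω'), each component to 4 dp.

p' = (-2.1620, 0.9820, 2.8120)
q' = (0.7042, 0.7099, 0.0049, -0.0134)
v' = (1.9120, -0.9100, 0.6380)
ω' = (0.3328, -0.6225, -1.3033)

a = F/m = (0.6000, -0.5000, 1.9000)
p' = p + v·dt = (-2.1620, 0.9820, 2.8120)
v' = v + a·dt = (1.9120, -0.9100, 0.6380)
ω×(Iω) gyroscopic = (-0.0156, 0.0624, -0.0336)
α = I⁻¹(τ − ω×Iω) = (-3.3600, -1.1244, -0.1650)
new body rate ω' = (0.3328, -0.6225, -1.3033)
Hamilton product q⊗(0,ω) = (-0.2828428, 0.2828428, 0.4949749, -1.3435033)
q' = normalize(q + ½dt·q⊗(0,ω)) = (0.7042, 0.7099, 0.0049, -0.0134)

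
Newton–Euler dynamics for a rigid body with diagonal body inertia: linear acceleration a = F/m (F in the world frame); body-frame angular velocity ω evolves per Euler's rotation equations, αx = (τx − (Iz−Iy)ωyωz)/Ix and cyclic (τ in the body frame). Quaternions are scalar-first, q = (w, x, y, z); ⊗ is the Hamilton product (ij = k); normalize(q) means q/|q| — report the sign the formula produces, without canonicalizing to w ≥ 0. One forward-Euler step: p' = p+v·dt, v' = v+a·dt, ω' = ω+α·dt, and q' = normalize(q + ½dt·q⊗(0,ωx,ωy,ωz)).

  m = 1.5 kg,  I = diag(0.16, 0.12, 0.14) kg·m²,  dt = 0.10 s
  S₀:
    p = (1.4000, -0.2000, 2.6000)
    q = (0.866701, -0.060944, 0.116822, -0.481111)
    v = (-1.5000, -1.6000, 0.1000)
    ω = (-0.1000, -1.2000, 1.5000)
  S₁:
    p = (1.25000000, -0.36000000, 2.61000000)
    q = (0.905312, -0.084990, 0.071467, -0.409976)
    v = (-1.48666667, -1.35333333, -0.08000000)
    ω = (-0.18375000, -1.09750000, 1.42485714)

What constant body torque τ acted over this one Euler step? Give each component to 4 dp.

τ = (-0.1700, 0.1200, -0.1100)

rate change Δω = (-0.08375000, 0.10250000, -0.07514286)
τ = I·(Δω/dt) + ω₀×(Iω₀) = (-0.1700, 0.1200, -0.1100)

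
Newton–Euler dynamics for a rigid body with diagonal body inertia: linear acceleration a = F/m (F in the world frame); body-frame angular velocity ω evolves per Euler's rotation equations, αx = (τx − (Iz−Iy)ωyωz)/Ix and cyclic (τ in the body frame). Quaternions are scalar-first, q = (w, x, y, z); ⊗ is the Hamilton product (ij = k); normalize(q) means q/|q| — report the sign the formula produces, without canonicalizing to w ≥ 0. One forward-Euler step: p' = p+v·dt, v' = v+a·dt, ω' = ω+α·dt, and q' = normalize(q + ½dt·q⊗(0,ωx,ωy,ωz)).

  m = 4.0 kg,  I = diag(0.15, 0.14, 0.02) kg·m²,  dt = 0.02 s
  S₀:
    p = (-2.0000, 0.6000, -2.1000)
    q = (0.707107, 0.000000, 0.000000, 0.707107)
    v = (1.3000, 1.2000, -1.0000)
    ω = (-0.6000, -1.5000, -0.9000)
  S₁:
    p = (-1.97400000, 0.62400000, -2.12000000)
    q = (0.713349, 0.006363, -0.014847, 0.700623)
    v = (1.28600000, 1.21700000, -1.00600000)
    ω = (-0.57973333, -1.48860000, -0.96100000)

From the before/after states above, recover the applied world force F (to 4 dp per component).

F = (-2.8000, 3.4000, -1.2000)

v₁ − v₀ = (-0.01400000, 0.01700000, -0.00600000)
m·(v₁−v₀)/dt = (-2.8000, 3.4000, -1.2000)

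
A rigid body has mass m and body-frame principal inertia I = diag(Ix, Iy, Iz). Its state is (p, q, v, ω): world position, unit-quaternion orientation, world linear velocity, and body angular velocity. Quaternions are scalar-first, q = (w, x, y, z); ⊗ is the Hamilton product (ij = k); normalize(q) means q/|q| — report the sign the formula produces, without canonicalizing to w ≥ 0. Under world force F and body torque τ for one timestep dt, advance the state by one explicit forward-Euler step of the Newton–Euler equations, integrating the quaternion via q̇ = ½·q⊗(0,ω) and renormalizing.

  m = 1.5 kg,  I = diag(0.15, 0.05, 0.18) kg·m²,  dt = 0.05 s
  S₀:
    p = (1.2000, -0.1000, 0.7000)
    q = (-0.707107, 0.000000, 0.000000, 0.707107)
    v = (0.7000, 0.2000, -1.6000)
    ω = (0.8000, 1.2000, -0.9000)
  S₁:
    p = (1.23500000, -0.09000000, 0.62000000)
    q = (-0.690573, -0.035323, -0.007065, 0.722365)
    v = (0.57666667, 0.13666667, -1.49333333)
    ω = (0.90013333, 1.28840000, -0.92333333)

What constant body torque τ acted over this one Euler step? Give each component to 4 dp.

τ = (0.1600, 0.1100, -0.1800)

rate change Δω = (0.10013333, 0.08840000, -0.02333333)
τ = I·(Δω/dt) + ω₀×(Iω₀) = (0.1600, 0.1100, -0.1800)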